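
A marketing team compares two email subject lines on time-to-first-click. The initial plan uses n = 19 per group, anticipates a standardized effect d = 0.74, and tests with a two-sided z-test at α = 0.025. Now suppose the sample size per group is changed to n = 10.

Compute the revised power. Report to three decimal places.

With n = 10 per group: δ = d·√(n/2) = 0.74 × √(10/2) = 1.6547. Critical value z_{0.0125} = 2.241.
Revised power = Φ(δ − 2.241) + Φ(−δ − 2.241) = Φ(-0.587) + Φ(-3.896) = 0.2787 + 0.0000 = 0.2787.

Power ≈ 0.279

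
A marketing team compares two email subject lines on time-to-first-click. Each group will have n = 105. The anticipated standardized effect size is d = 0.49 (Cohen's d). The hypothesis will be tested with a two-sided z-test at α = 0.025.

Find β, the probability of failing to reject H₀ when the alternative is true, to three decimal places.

β ≈ 0.095

Noncentrality parameter: δ = d·√(n/2) = 0.49 × √(105/2) = 3.5504
Two-sided α = 0.025 → critical value z_{0.0125} = 2.241.
Power = Φ(δ − 2.241) + Φ(−δ − 2.241) = Φ(1.309) + Φ(-5.792) = 0.9047 + 0.0000 = 0.9047.
Type II error: β = 1 − power = 1 − 0.9047 = 0.0953.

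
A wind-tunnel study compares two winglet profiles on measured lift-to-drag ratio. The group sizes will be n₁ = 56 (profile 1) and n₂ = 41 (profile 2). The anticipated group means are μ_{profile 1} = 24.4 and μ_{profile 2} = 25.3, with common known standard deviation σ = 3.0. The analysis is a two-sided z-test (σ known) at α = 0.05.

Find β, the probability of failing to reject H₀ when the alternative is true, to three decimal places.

Standardized effect: d = |μ_{profile 1} − μ_{profile 2}| / σ = |24.4 − 25.3| / 3.0 = 0.3000
Noncentrality parameter: δ = d / √(1/n₁ + 1/n₂) = 0.3000 / √(1/56 + 1/41) = 1.4596
Two-sided α = 0.05 → critical value z_{0.025} = 1.960.
Power = Φ(δ − 1.960) + Φ(−δ − 1.960) = Φ(-0.500) + Φ(-3.420) = 0.3084 + 0.0003 = 0.3087.
Type II error: β = 1 − power = 1 − 0.3087 = 0.6913.

β ≈ 0.691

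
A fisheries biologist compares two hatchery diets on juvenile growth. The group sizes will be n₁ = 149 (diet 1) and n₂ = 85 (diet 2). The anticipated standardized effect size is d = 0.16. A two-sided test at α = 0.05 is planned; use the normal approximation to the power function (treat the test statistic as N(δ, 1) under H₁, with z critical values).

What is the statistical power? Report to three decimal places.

Power ≈ 0.218

Noncentrality parameter: δ = d / √(1/n₁ + 1/n₂) = 0.16 / √(1/149 + 1/85) = 1.1771
Critical value for a two-sided test at α = 0.05: z_{α/2} = 1.960.
Power = Φ(δ − 1.960) + Φ(−δ − 1.960) = Φ(-0.783) + Φ(-3.137) = 0.2169 + 0.0009 = 0.2177.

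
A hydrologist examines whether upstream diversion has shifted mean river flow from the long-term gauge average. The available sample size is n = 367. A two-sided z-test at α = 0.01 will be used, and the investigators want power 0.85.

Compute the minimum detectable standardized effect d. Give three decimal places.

d ≈ 0.189

Required noncentrality: δ = z_{0.005} + z_{0.15} = 2.576 + 1.036 = 3.612.
(The second rejection-region term Φ(−δ − z_{α/2}) is negligible and dropped.)
δ = d·√n ⇒ d = δ/√n = 3.612/√367 = 0.1886.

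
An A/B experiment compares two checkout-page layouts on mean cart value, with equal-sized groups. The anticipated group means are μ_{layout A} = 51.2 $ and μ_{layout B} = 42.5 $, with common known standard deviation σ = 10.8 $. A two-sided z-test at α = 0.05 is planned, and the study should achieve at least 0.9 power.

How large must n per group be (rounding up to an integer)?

n = 33 per group

Standardized effect: d = |μ_{layout A} − μ_{layout B}| / σ = |51.2 − 42.5| / 10.8 = 0.8056
Set Φ(δ − 1.960) = 0.9; then δ − 1.960 = Φ⁻¹(0.9) = 1.282, giving δ = 3.242.
(Ignoring the negligible lower-tail rejection probability gives the usual closed-form inversion.)
δ = d·√(n/2) ⇒ n = 2(δ/d)² = 2 × (3.242 / 0.8056)² = 32.38.
Round up to the next whole unit.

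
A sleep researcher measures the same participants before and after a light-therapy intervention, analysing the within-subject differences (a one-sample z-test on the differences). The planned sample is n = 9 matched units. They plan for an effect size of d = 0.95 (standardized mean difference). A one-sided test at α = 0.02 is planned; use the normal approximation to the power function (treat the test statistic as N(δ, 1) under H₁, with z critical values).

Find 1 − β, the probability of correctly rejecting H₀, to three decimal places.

Noncentrality parameter: δ = d·√n = 0.95 × √9 = 2.8500
Critical value for a one-sided test at α = 0.02: z_α = 2.054.
Power = Φ(δ − 2.054) = Φ(0.796) = 0.7871.

Power ≈ 0.787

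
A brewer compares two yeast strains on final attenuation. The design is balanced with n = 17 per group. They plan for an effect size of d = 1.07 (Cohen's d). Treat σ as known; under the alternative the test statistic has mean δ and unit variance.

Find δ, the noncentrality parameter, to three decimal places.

δ ≈ 3.120

The noncentrality parameter scales effect size by the design's sample-size factor: δ = d·√(n/2) = 1.07 × √(17/2) = 3.1196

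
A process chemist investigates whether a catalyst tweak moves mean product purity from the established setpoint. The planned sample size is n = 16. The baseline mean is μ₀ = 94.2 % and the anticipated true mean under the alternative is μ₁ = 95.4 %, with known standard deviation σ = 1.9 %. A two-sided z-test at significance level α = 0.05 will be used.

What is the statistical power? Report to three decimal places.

Power ≈ 0.714

Standardized effect: d = |μ₁ − μ₀| / σ = |95.4 − 94.2| / 1.9 = 0.6316
Noncentrality parameter: δ = d·√n = 0.6316 × √16 = 2.5263
Critical value for a two-sided test at α = 0.05: z_{α/2} = 1.960.
Power = Φ(δ − 1.960) + Φ(−δ − 1.960) = Φ(0.566) + Φ(-4.486) = 0.7144 + 0.0000 = 0.7144.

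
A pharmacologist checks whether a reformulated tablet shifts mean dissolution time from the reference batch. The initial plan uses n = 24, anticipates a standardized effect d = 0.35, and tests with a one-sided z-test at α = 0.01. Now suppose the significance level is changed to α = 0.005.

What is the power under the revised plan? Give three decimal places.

δ = d·√n = 0.35 × √24 = 1.7146 (unchanged). New critical value: z_{0.005} = 2.576.
Revised power = P(Z > 2.576 − δ) = Φ(-0.861) = 0.1946.

Power ≈ 0.195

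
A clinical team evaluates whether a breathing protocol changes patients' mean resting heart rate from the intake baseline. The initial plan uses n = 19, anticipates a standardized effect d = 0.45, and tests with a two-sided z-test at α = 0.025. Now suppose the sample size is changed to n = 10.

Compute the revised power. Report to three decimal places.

With n = 10: δ = d·√n = 0.45 × √10 = 1.4230. Critical value z_{0.0125} = 2.241.
Revised power = Φ(δ − 2.241) + Φ(−δ − 2.241) = Φ(-0.818) + Φ(-3.664) = 0.2066 + 0.0001 = 0.2067.

Power ≈ 0.207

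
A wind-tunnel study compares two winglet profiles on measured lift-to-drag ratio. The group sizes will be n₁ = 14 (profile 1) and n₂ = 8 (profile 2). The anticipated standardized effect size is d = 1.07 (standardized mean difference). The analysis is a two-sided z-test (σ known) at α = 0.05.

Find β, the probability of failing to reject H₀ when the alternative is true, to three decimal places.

Noncentrality parameter: δ = d / √(1/n₁ + 1/n₂) = 1.07 / √(1/14 + 1/8) = 2.4142
Critical value for a two-sided test at α = 0.05: z_{α/2} = 1.960.
Power = Φ(δ − 1.960) + Φ(−δ − 1.960) = Φ(0.454) + Φ(-4.374) = 0.6752 + 0.0000 = 0.6752.
Type II error: β = 1 − power = 1 − 0.6752 = 0.3248.

β ≈ 0.325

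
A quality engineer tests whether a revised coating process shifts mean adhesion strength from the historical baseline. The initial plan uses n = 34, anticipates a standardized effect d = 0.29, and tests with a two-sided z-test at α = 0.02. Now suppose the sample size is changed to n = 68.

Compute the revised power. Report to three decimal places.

Power ≈ 0.526

With n = 68: δ = d·√n = 0.29 × √68 = 2.3914. Critical value z_{0.01} = 2.326.
Revised power = Φ(δ − 2.326) + Φ(−δ − 2.326) = Φ(0.065) + Φ(-4.718) = 0.5259 + 0.0000 = 0.5259.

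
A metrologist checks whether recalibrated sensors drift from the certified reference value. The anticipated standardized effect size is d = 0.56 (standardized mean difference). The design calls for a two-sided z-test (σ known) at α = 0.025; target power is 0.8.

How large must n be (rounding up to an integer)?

n = 31

Set Φ(δ − 2.241) = 0.8; then δ − 2.241 = Φ⁻¹(0.8) = 0.842, giving δ = 3.083.
(Ignoring the negligible lower-tail rejection probability gives the usual closed-form inversion.)
δ = d·√n ⇒ n = (δ/d)² = (3.083 / 0.56)² = 30.31.
Round up to the next whole unit.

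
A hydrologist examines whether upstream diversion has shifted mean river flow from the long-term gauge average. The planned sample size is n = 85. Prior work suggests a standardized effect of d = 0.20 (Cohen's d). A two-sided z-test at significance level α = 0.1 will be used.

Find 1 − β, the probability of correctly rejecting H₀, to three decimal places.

Noncentrality parameter: δ = d·√n = 0.20 × √85 = 1.8439
Two-sided α = 0.1 → critical value z_{0.05} = 1.645.
Power = Φ(δ − 1.645) + Φ(−δ − 1.645) = Φ(0.199) + Φ(-3.489) = 0.5789 + 0.0002 = 0.5791.

Power ≈ 0.579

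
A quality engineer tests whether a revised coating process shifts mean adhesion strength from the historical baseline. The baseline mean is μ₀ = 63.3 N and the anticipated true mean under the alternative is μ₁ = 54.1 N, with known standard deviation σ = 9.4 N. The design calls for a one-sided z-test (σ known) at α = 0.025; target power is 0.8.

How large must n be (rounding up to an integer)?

n = 9

Standardized effect: d = |μ₁ − μ₀| / σ = |54.1 − 63.3| / 9.4 = 0.9787
For power 0.8 need Φ(δ − z_{0.025}) = 0.8, so δ = z_{0.025} + z_{0.20} = 1.960 + 0.842 = 2.802.
δ = d·√n ⇒ n = (δ/d)² = (2.802 / 0.9787)² = 8.19.
Round up to the next whole unit.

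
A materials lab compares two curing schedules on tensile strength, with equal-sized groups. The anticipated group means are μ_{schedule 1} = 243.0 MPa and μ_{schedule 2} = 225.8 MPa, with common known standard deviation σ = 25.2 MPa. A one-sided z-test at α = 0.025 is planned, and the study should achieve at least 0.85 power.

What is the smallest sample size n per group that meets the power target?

Standardized effect: d = |μ_{schedule 1} − μ_{schedule 2}| / σ = |243.0 − 225.8| / 25.2 = 0.6825
For power 0.85 need Φ(δ − z_{0.025}) = 0.85, so δ = z_{0.025} + z_{0.15} = 1.960 + 1.036 = 2.996.
δ = d·√(n/2) ⇒ n = 2(δ/d)² = 2 × (2.996 / 0.6825)² = 38.55.
Rounding up, n = 39 per group.

n = 39 per group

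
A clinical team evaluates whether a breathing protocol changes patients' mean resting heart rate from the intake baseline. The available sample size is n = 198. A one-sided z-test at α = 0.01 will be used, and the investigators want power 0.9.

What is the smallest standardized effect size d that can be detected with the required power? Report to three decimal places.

d ≈ 0.256

Need Φ(δ − 2.326) = 0.9, so δ = 2.326 + 1.282 = 3.608.
δ = d·√n ⇒ d = δ/√n = 3.608/√198 = 0.2564.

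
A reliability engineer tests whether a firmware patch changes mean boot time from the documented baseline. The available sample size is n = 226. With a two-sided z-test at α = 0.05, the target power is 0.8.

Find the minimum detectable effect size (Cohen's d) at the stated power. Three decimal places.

Need Φ(δ − 1.960) = 0.8, so δ = 1.960 + 0.842 = 2.802.
(The second rejection-region term Φ(−δ − z_{α/2}) is negligible and dropped.)
δ = d·√n ⇒ d = δ/√n = 2.802/√226 = 0.1864.

d ≈ 0.186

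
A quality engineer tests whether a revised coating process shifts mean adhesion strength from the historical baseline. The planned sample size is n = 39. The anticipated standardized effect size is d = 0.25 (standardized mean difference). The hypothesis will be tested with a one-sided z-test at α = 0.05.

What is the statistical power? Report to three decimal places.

Power ≈ 0.467

Noncentrality parameter: δ = d·√n = 0.25 × √39 = 1.5612
One-sided α = 0.05 → critical value z_{0.05} = 1.645.
Power = Φ(δ − 1.645) = Φ(-0.084) = 0.4667.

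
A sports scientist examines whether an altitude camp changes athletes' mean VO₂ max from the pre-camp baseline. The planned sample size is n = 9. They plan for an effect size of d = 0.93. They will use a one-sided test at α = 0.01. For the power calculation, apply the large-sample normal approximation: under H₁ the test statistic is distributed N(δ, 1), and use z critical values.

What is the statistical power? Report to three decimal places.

Power ≈ 0.679

Noncentrality parameter: δ = d·√n = 0.93 × √9 = 2.7900
One-sided α = 0.01 → critical value z_{0.01} = 2.326.
Power = Φ(δ − 2.326) = Φ(0.464) = 0.6786.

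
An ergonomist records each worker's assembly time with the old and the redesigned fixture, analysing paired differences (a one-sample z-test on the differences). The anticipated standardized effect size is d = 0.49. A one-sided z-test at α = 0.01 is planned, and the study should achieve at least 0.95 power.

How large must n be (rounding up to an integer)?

n = 66

For power 0.95 need Φ(δ − z_{0.01}) = 0.95, so δ = z_{0.01} + z_{0.05} = 2.326 + 1.645 = 3.971.
δ = d·√n ⇒ n = (δ/d)² = (3.971 / 0.49)² = 65.68.
Round up to the next whole unit.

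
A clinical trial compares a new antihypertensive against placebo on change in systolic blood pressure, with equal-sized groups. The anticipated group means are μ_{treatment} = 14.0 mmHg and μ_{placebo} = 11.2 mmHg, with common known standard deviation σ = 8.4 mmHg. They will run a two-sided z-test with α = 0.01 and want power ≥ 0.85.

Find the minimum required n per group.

Standardized effect: d = |μ_{treatment} − μ_{placebo}| / σ = |14.0 − 11.2| / 8.4 = 0.3333
For power 0.85 need Φ(δ − z_{0.005}) = 0.85, so δ = z_{0.005} + z_{0.15} = 2.576 + 1.036 = 3.612.
(Ignoring the negligible lower-tail rejection probability gives the usual closed-form inversion.)
δ = d·√(n/2) ⇒ n = 2(δ/d)² = 2 × (3.612 / 0.3333)² = 234.87.
Rounding up, n = 235 per group.

n = 235 per group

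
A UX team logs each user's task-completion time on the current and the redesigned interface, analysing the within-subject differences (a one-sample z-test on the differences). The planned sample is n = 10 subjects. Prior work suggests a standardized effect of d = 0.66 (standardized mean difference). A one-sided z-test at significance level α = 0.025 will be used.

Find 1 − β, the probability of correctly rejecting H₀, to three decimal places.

Noncentrality parameter: λ = d·√n = 0.66 × √10 = 2.0871
Critical value for a one-sided test at α = 0.025: z_α = 1.960.
Power = Φ(λ − 1.960) = Φ(0.127) = 0.5506.

Power ≈ 0.551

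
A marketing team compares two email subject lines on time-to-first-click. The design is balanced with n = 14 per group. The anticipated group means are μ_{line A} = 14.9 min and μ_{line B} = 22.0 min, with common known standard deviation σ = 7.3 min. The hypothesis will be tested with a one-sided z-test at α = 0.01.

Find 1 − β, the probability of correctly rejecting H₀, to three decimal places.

Power ≈ 0.598

Standardized effect: d = |μ_{line A} − μ_{line B}| / σ = |14.9 − 22.0| / 7.3 = 0.9726
Noncentrality parameter: δ = d·√(n/2) = 0.9726 × √(14/2) = 2.5733
One-sided α = 0.01 → critical value z_{0.01} = 2.326.
Power = P(Z > 2.326 − δ) = Φ(0.247) = 0.5975.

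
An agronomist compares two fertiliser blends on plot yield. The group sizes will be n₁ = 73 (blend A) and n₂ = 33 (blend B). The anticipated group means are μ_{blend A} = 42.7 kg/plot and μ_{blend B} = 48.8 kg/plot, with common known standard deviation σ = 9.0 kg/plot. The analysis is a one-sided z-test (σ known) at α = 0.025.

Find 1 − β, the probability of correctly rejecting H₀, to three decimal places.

Power ≈ 0.898

Standardized effect: d = |μ_{blend A} − μ_{blend B}| / σ = |42.7 − 48.8| / 9.0 = 0.6778
Noncentrality parameter: δ = d / √(1/n₁ + 1/n₂) = 0.6778 / √(1/73 + 1/33) = 3.2311
One-sided α = 0.025 → critical value z_{0.025} = 1.960.
Power = P(Z > 1.960 − δ) = Φ(1.271) = 0.8982.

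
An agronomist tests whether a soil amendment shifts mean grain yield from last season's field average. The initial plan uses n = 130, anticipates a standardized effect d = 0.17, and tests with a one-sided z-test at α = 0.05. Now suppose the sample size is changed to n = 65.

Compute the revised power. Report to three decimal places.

Power ≈ 0.392

With n = 65: δ = d·√n = 0.17 × √65 = 1.3706. Critical value z_{0.05} = 1.645.
Revised power = Φ(δ − 1.645) = Φ(-0.274) = 0.3919.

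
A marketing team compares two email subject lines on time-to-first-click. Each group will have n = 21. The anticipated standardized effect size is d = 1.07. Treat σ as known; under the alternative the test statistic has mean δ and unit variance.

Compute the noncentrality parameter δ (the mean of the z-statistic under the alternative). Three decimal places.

The noncentrality parameter scales effect size by the design's sample-size factor: δ = d·√(n/2) = 1.07 × √(21/2) = 3.4672

δ ≈ 3.467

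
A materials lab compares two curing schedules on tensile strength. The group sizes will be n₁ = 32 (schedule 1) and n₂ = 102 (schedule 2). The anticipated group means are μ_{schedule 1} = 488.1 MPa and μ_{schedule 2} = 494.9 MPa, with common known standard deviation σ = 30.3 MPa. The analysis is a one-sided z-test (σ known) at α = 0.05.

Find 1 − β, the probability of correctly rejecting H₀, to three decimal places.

Standardized effect: d = |μ_{schedule 1} − μ_{schedule 2}| / σ = |488.1 − 494.9| / 30.3 = 0.2244
Noncentrality parameter: λ = d / √(1/n₁ + 1/n₂) = 0.2244 / √(1/32 + 1/102) = 1.1076
Critical value for a one-sided test at α = 0.05: z_α = 1.645.
Power = Φ(λ − 1.645) = Φ(-0.537) = 0.2956.

Power ≈ 0.296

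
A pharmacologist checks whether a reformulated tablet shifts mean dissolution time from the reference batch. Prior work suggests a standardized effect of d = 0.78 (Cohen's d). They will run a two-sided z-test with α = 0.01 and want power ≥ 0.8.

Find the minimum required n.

Set Φ(δ − 2.576) = 0.8; then δ − 2.576 = Φ⁻¹(0.8) = 0.842, giving δ = 3.417.
(For δ > 0 the lower-tail rejection region contributes negligibly to power, so the one-term inversion is standard.)
δ = d·√n ⇒ n = (δ/d)² = (3.417 / 0.78)² = 19.20.
Round up to the next whole unit.

n = 20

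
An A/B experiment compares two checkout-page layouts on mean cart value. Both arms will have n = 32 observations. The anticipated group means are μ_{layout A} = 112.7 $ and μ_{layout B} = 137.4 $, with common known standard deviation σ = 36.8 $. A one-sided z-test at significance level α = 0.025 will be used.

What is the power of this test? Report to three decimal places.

Power ≈ 0.766

Standardized effect: d = |μ_{layout A} − μ_{layout B}| / σ = |112.7 − 137.4| / 36.8 = 0.6712
Noncentrality parameter: δ = d·√(n/2) = 0.6712 × √(32/2) = 2.6848
One-sided α = 0.025 → critical value z_{0.025} = 1.960.
Power = P(Z > 1.960 − δ) = Φ(0.725) = 0.7657.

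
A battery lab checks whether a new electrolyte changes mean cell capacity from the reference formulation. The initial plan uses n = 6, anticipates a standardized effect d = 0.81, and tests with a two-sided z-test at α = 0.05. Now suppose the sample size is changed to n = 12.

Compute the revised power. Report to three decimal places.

Power ≈ 0.801

With n = 12: δ = d·√n = 0.81 × √12 = 2.8059. Critical value z_{0.025} = 1.960.
Revised power = Φ(δ − 1.960) + Φ(−δ − 1.960) = Φ(0.846) + Φ(-4.766) = 0.8012 + 0.0000 = 0.8012.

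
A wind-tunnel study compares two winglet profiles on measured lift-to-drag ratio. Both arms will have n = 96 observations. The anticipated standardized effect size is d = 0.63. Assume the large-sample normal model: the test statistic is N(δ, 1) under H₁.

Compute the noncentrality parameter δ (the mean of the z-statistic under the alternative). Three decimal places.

δ = d·√(n/2) = 0.63 × √(96/2) = 4.3648

δ ≈ 4.365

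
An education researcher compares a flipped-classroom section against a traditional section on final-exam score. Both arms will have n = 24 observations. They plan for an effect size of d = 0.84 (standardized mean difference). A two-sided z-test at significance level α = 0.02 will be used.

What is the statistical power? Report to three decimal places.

Noncentrality parameter: λ = d·√(n/2) = 0.84 × √(24/2) = 2.9098
Critical value for a two-sided test at α = 0.02: z_{α/2} = 2.326.
Power = Φ(λ − 2.326) + Φ(−λ − 2.326) = Φ(0.583) + Φ(-5.236) = 0.7202 + 0.0000 = 0.7202.

Power ≈ 0.720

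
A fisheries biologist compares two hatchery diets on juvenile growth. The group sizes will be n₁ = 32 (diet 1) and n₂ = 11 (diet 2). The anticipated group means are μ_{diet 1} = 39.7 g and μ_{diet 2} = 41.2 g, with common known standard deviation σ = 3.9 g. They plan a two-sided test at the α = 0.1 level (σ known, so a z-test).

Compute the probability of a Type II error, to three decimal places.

β ≈ 0.704

Standardized effect: d = |μ_{diet 1} − μ_{diet 2}| / σ = |39.7 − 41.2| / 3.9 = 0.3846
Noncentrality parameter: δ = d / √(1/n₁ + 1/n₂) = 0.3846 / √(1/32 + 1/11) = 1.1004
Critical value for a two-sided test at α = 0.1: z_{α/2} = 1.645.
Power = Φ(δ − 1.645) + Φ(−δ − 1.645) = Φ(-0.544) + Φ(-2.745) = 0.2931 + 0.0030 = 0.2961.
Type II error: β = 1 − power = 1 − 0.2961 = 0.7039.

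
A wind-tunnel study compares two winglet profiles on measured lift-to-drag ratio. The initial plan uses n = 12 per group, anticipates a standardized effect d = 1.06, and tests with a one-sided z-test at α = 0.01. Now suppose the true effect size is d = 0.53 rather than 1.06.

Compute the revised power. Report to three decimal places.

With d = 0.53: δ = d·√(n/2) = 0.53 × √(12/2) = 1.2982. Critical value z_{0.01} = 2.326.
Revised power = Φ(δ − 2.326) = Φ(-1.028) = 0.1519.

Power ≈ 0.152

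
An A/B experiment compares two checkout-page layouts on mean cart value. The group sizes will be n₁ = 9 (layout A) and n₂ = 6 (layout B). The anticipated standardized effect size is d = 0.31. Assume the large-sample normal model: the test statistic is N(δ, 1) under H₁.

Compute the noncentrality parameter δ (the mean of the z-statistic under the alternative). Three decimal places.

The noncentrality parameter scales effect size by the design's sample-size factor: δ = d / √(1/n₁ + 1/n₂) = 0.31 / √(1/9 + 1/6) = 0.5882

δ ≈ 0.588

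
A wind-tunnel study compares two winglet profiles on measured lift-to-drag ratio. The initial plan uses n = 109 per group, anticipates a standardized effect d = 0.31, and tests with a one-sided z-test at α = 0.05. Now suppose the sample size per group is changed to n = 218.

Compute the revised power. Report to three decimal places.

Power ≈ 0.944

With n = 218 per group: δ = d·√(n/2) = 0.31 × √(218/2) = 3.2365. Critical value z_{0.05} = 1.645.
Revised power = P(Z > 1.645 − δ) = Φ(1.592) = 0.9443.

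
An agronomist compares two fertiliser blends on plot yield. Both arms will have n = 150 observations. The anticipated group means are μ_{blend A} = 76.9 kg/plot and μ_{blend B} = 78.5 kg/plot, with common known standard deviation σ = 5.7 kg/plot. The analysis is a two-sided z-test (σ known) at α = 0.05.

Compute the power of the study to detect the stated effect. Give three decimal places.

Standardized effect: d = |μ_{blend A} − μ_{blend B}| / σ = |76.9 − 78.5| / 5.7 = 0.2807
Noncentrality parameter: δ = d·√(n/2) = 0.2807 × √(150/2) = 2.4309
Critical value for a two-sided test at α = 0.05: z_{α/2} = 1.960.
Power = Φ(δ − 1.960) + Φ(−δ − 1.960) = Φ(0.471) + Φ(-4.391) = 0.6812 + 0.0000 = 0.6812.

Power ≈ 0.681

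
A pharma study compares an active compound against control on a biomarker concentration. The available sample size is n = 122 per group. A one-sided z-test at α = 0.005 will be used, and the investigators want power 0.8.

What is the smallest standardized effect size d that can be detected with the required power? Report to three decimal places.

Required noncentrality: δ = z_{0.005} + z_{0.20} = 2.576 + 0.842 = 3.417.
δ = d·√(n/2) ⇒ d = δ/√(n/2) = 3.417/√(122/2) = 0.4376.

d ≈ 0.438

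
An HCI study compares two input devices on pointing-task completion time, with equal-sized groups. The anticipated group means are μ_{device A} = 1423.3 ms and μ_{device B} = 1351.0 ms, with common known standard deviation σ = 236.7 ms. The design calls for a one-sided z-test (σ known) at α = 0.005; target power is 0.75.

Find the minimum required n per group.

Standardized effect: d = |μ_{device A} − μ_{device B}| / σ = |1423.3 − 1351.0| / 236.7 = 0.3054
For power 0.75 need Φ(δ − z_{0.005}) = 0.75, so δ = z_{0.005} + z_{0.25} = 2.576 + 0.674 = 3.250.
δ = d·√(n/2) ⇒ n = 2(δ/d)² = 2 × (3.250 / 0.3054)² = 226.47.
Rounding up, n = 227 per group.

n = 227 per group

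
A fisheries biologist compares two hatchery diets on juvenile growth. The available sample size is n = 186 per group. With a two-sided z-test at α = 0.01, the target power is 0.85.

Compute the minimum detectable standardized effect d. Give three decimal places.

Required noncentrality: δ = z_{0.005} + z_{0.15} = 2.576 + 1.036 = 3.612.
(The second rejection-region term Φ(−δ − z_{α/2}) is negligible and dropped.)
δ = d·√(n/2) ⇒ d = δ/√(n/2) = 3.612/√(186/2) = 0.3746.

d ≈ 0.375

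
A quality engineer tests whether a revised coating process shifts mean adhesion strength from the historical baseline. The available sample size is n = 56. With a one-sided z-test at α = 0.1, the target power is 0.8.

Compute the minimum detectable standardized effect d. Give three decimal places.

Need Φ(δ − 1.282) = 0.8, so δ = 1.282 + 0.842 = 2.123.
δ = d·√n ⇒ d = δ/√n = 2.123/√56 = 0.2837.

d ≈ 0.284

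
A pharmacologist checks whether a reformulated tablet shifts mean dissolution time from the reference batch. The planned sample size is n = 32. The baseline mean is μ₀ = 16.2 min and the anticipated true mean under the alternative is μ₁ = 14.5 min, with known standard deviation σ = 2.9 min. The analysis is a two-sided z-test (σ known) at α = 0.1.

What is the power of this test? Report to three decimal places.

Standardized effect: d = |μ₁ − μ₀| / σ = |14.5 − 16.2| / 2.9 = 0.5862
Noncentrality parameter: δ = d·√n = 0.5862 × √32 = 3.3161
Two-sided α = 0.1 → critical value z_{0.05} = 1.645.
Power = Φ(δ − 1.645) + Φ(−δ − 1.645) = Φ(1.671) + Φ(-4.961) = 0.9527 + 0.0000 = 0.9527.

Power ≈ 0.953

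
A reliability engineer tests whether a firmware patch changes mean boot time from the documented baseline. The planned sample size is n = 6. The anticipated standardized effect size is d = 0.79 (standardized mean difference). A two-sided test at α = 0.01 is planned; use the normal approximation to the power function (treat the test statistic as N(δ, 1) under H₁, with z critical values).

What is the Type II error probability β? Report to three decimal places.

Noncentrality parameter: δ = d·√n = 0.79 × √6 = 1.9351
Critical value for a two-sided test at α = 0.01: z_{α/2} = 2.576.
Power = Φ(δ − 2.576) + Φ(−δ − 2.576) = Φ(-0.641) + Φ(-4.511) = 0.2608 + 0.0000 = 0.2609.
Type II error: β = 1 − power = 1 − 0.2609 = 0.7391.

β ≈ 0.739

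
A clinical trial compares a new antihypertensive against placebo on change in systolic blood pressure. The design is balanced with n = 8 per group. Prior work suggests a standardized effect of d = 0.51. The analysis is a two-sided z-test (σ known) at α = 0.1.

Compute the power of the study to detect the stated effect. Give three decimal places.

Noncentrality parameter: δ = d·√(n/2) = 0.51 × √(8/2) = 1.0200
Two-sided α = 0.1 → critical value z_{0.05} = 1.645.
Power = Φ(δ − 1.645) + Φ(−δ − 1.645) = Φ(-0.625) + Φ(-2.665) = 0.2660 + 0.0039 = 0.2699.

Power ≈ 0.270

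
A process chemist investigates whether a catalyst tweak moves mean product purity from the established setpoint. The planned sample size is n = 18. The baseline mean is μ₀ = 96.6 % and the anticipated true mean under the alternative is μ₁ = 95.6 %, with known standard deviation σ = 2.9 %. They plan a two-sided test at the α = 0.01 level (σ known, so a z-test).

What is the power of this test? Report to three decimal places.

Power ≈ 0.133

Standardized effect: d = |μ₁ − μ₀| / σ = |95.6 − 96.6| / 2.9 = 0.3448
Noncentrality parameter: δ = d·√n = 0.3448 × √18 = 1.4630
Two-sided α = 0.01 → critical value z_{0.005} = 2.576.
Power = Φ(δ − 2.576) + Φ(−δ − 2.576) = Φ(-1.113) + Φ(-4.039) = 0.1329 + 0.0000 = 0.1329.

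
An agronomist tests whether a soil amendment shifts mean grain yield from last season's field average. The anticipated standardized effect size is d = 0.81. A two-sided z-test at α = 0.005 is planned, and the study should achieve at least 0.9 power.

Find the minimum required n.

n = 26

For power 0.9 need Φ(δ − z_{0.0025}) = 0.9, so δ = z_{0.0025} + z_{0.10} = 2.807 + 1.282 = 4.089.
(For δ > 0 the lower-tail rejection region contributes negligibly to power, so the one-term inversion is standard.)
δ = d·√n ⇒ n = (δ/d)² = (4.089 / 0.81)² = 25.48.
Round up to the next whole unit.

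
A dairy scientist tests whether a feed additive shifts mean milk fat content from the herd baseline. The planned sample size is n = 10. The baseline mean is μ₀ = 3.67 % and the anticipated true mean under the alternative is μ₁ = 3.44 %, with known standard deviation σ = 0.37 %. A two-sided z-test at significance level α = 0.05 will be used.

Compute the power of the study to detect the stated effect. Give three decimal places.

Power ≈ 0.502

Standardized effect: d = |μ₁ − μ₀| / σ = |3.44 − 3.67| / 0.37 = 0.6216
Noncentrality parameter: δ = d·√n = 0.6216 × √10 = 1.9657
Critical value for a two-sided test at α = 0.05: z_{α/2} = 1.960.
Power = Φ(δ − 1.960) + Φ(−δ − 1.960) = Φ(0.006) + Φ(-3.926) = 0.5023 + 0.0000 = 0.5023.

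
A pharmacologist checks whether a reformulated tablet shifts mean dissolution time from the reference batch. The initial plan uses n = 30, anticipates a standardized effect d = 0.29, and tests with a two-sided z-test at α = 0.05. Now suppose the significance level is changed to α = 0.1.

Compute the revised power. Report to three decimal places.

δ = d·√n = 0.29 × √30 = 1.5884 (unchanged). New critical value: z_{0.05} = 1.645.
Revised power = Φ(δ − 1.645) + Φ(−δ − 1.645) = Φ(-0.056) + Φ(-3.233) = 0.4775 + 0.0006 = 0.4781.

Power ≈ 0.478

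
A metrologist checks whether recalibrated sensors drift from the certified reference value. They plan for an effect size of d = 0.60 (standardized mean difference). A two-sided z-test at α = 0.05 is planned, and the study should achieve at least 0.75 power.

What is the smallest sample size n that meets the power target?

n = 20

Set Φ(δ − 1.960) = 0.75; then δ − 1.960 = Φ⁻¹(0.75) = 0.674, giving δ = 2.634.
(Ignoring the negligible lower-tail rejection probability gives the usual closed-form inversion.)
δ = d·√n ⇒ n = (δ/d)² = (2.634 / 0.60)² = 19.28.
Rounding up, n = 20.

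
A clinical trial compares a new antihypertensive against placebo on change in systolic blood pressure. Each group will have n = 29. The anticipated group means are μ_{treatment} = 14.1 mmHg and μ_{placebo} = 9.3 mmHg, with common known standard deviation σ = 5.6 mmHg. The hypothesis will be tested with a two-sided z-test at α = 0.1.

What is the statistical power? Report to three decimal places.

Standardized effect: d = |μ_{treatment} − μ_{placebo}| / σ = |14.1 − 9.3| / 5.6 = 0.8571
Noncentrality parameter: δ = d·√(n/2) = 0.8571 × √(29/2) = 3.2639
Two-sided α = 0.1 → critical value z_{0.05} = 1.645.
Power = Φ(δ − 1.645) + Φ(−δ − 1.645) = Φ(1.619) + Φ(-4.909) = 0.9473 + 0.0000 = 0.9473.

Power ≈ 0.947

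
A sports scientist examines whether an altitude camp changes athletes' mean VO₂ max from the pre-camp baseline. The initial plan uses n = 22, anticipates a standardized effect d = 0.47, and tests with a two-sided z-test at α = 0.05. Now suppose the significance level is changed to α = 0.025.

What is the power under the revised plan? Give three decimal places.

δ = d·√n = 0.47 × √22 = 2.2045 (unchanged). New critical value: z_{0.0125} = 2.241.
Revised power = Φ(δ − 2.241) + Φ(−δ − 2.241) = Φ(-0.037) + Φ(-4.446) = 0.4853 + 0.0000 = 0.4853.

Power ≈ 0.485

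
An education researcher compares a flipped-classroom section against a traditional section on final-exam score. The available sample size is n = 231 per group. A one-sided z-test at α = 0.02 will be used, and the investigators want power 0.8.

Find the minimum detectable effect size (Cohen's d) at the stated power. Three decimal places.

d ≈ 0.269

Need Φ(δ − 2.054) = 0.8, so δ = 2.054 + 0.842 = 2.895.
δ = d·√(n/2) ⇒ d = δ/√(n/2) = 2.895/√(231/2) = 0.2694.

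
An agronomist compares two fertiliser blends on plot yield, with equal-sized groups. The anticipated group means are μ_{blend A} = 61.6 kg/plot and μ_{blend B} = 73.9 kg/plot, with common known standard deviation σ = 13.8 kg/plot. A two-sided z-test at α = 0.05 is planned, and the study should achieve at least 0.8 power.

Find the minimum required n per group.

Standardized effect: d = |μ_{blend A} − μ_{blend B}| / σ = |61.6 − 73.9| / 13.8 = 0.8913
Set Φ(δ − 1.960) = 0.8; then δ − 1.960 = Φ⁻¹(0.8) = 0.842, giving δ = 2.802.
(Ignoring the negligible lower-tail rejection probability gives the usual closed-form inversion.)
δ = d·√(n/2) ⇒ n = 2(δ/d)² = 2 × (2.802 / 0.8913)² = 19.76.
Rounding up, n = 20 per group.

n = 20 per group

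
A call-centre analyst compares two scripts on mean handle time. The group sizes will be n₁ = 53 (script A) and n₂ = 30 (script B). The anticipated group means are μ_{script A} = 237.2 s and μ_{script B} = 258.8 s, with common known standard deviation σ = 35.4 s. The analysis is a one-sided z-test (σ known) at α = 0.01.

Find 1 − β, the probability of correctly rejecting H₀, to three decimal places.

Power ≈ 0.635

Standardized effect: d = |μ_{script A} − μ_{script B}| / σ = |237.2 − 258.8| / 35.4 = 0.6102
Noncentrality parameter: δ = d / √(1/n₁ + 1/n₂) = 0.6102 / √(1/53 + 1/30) = 2.6706
Critical value for a one-sided test at α = 0.01: z_α = 2.326.
Power = P(Z > 2.326 − δ) = Φ(0.344) = 0.6347.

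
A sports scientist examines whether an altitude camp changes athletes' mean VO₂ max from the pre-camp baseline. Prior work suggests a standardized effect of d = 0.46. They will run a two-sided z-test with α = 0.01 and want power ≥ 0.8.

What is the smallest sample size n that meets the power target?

Set Φ(δ − 2.576) = 0.8; then δ − 2.576 = Φ⁻¹(0.8) = 0.842, giving δ = 3.417.
(Ignoring the negligible lower-tail rejection probability gives the usual closed-form inversion.)
δ = d·√n ⇒ n = (δ/d)² = (3.417 / 0.46)² = 55.19.
Round up to the next whole unit.

n = 56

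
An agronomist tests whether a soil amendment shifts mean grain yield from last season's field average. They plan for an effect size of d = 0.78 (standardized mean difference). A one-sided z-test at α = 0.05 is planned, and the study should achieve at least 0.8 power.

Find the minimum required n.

n = 11

Set Φ(δ − 1.645) = 0.8; then δ − 1.645 = Φ⁻¹(0.8) = 0.842, giving δ = 2.486.
δ = d·√n ⇒ n = (δ/d)² = (2.486 / 0.78)² = 10.16.
Rounding up, n = 11.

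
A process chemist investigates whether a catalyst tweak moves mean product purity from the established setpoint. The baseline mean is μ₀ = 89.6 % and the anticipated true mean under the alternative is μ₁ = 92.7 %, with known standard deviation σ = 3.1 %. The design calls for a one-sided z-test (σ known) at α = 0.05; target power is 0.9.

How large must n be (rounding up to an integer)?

n = 9

Standardized effect: d = |μ₁ − μ₀| / σ = |92.7 − 89.6| / 3.1 = 1.0000
Set Φ(δ − 1.645) = 0.9; then δ − 1.645 = Φ⁻¹(0.9) = 1.282, giving δ = 2.926.
δ = d·√n ⇒ n = (δ/d)² = (2.926 / 1.0000)² = 8.56.
Round up to the next whole unit.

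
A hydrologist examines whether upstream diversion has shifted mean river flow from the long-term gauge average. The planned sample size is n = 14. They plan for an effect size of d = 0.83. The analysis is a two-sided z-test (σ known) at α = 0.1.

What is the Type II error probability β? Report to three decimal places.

β ≈ 0.072

Noncentrality parameter: δ = d·√n = 0.83 × √14 = 3.1056
Two-sided α = 0.1 → critical value z_{0.05} = 1.645.
Power = Φ(δ − 1.645) + Φ(−δ − 1.645) = Φ(1.461) + Φ(-4.750) = 0.9280 + 0.0000 = 0.9280.
Type II error: β = 1 − power = 1 − 0.9280 = 0.0720.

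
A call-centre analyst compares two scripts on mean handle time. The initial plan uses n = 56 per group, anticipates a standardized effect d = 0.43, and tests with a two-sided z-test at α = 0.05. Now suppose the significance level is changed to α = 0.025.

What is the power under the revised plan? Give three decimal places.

δ = d·√(n/2) = 0.43 × √(56/2) = 2.2753 (unchanged). New critical value: z_{0.0125} = 2.241.
Revised power = Φ(δ − 2.241) + Φ(−δ − 2.241) = Φ(0.034) + Φ(-4.517) = 0.5135 + 0.0000 = 0.5135.

Power ≈ 0.514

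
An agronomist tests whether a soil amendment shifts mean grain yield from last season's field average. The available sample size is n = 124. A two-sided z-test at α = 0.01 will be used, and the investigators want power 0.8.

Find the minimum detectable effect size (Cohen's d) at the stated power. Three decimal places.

d ≈ 0.307

Required noncentrality: δ = z_{0.005} + z_{0.20} = 2.576 + 0.842 = 3.417.
(Lower-tail contribution to power is negligible for δ > 0.)
δ = d·√n ⇒ d = δ/√n = 3.417/√124 = 0.3069.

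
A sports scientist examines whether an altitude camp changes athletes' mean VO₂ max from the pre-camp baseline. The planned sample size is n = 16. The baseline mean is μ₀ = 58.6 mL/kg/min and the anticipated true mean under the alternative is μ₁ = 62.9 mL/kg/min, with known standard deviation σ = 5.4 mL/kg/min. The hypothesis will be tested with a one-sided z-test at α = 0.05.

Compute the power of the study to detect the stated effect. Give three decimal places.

Power ≈ 0.938

Standardized effect: d = |μ₁ − μ₀| / σ = |62.9 − 58.6| / 5.4 = 0.7963
Noncentrality parameter: δ = d·√n = 0.7963 × √16 = 3.1852
One-sided α = 0.05 → critical value z_{0.05} = 1.645.
Power = Φ(δ − 1.645) = Φ(1.540) = 0.9383.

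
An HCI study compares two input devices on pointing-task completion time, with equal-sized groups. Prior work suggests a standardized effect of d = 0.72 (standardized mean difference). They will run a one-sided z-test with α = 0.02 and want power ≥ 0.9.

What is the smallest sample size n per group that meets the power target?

n = 43 per group

Set Φ(δ − 2.054) = 0.9; then δ − 2.054 = Φ⁻¹(0.9) = 1.282, giving δ = 3.335.
δ = d·√(n/2) ⇒ n = 2(δ/d)² = 2 × (3.335 / 0.72)² = 42.92.
Rounding up, n = 43 per group.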